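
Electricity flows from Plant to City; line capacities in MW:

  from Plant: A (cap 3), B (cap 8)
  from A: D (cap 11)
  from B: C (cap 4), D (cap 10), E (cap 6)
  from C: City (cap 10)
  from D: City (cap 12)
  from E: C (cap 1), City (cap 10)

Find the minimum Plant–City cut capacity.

Augment Plant→A→D→City: bottleneck 3, flow now 3.
Augment Plant→B→C→City: bottleneck 4, flow now 7.
Augment Plant→B→D→City: bottleneck 4, flow now 11.
No augmenting path remains; maximum flow = 11.
By max-flow min-cut, the minimum cut capacity equals the max flow.
In the residual graph, reachable from Plant: {Plant}.
Min-cut edges: Plant→A (3), Plant→B (8); capacity 3 + 8 = 11.

11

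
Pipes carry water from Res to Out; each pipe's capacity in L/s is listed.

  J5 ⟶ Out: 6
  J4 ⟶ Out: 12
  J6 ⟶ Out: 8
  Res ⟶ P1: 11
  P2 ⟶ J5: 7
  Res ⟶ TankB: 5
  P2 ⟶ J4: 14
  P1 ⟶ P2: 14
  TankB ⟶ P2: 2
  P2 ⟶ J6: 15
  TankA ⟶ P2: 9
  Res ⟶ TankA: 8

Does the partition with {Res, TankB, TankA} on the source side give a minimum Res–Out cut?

Given cut capacity: 11 + 2 + 9 = 22.
Augment Res→P1→P2→J6→Out: bottleneck 8, flow now 8.
Augment Res→P1→P2→J4→Out: bottleneck 3, flow now 11.
Augment Res→TankB→P2→J4→Out: bottleneck 2, flow now 13.
Augment Res→TankA→P2→J4→Out: bottleneck 7, flow now 20.
Augment Res→TankA→P2→J5→Out: bottleneck 1, flow now 21.
No augmenting path remains; maximum flow = 21.
In the residual graph, reachable from Res: {Res, TankB}.
Min-cut edges: Res→P1 (11), Res→TankA (8), TankB→P2 (2); capacity 11 + 8 + 2 = 21.
Cut capacity 22 exceeds the max flow 21, so it is not minimum.

No — its capacity is 22, but the minimum cut has capacity 21.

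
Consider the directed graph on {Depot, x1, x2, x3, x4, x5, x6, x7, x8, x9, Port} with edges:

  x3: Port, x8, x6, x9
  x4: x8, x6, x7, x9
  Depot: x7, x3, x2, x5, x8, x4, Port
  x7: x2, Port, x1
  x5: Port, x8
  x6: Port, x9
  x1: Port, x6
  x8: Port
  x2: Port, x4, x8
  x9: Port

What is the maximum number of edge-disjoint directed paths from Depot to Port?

7

Assign every edge capacity 1; by Menger, the answer equals the max flow.
Path Depot→Port (+1); total 1.
Path Depot→x2→Port (+1); total 2.
Path Depot→x3→Port (+1); total 3.
Path Depot→x5→Port (+1); total 4.
Path Depot→x7→Port (+1); total 5.
Path Depot→x8→Port (+1); total 6.
Path Depot→x4→x6→Port (+1); total 7.
No residual Depot→Port path; max flow = 7.
Certifying cut of size 7: {Depot→Port, Depot→x2, Depot→x3, Depot→x4, Depot→x5, Depot→x7, Depot→x8}.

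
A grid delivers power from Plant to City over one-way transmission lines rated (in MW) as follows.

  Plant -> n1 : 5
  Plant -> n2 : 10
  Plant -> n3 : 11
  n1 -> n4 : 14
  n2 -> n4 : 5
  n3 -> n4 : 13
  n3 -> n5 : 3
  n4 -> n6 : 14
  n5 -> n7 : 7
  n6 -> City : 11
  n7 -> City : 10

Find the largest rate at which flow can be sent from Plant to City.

Augment Plant→n1→n4→n6→City: bottleneck 5, flow now 5.
Augment Plant→n2→n4→n6→City: bottleneck 5, flow now 10.
Augment Plant→n3→n4→n6→City: bottleneck 1, flow now 11.
Augment Plant→n3→n5→n7→City: bottleneck 3, flow now 14.
No augmenting path remains; maximum flow = 14.
In the residual graph, reachable from Plant: {Plant, n1, n2, n3, n4, n6}.
Min-cut edges: n3→n5 (3), n6→City (11); capacity 3 + 11 = 14.
This cut is saturated, so no flow can exceed 14.

14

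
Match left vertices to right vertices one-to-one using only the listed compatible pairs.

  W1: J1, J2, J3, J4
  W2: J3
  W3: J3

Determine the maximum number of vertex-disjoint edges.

2

Unit-capacity flow: source→left, listed edges, right→sink; max matching = max flow.
Augmenting path W1→J1 (+1); matched 1.
Augmenting path W2→J3 (+1); matched 2.
No augmenting path remains; maximum matching = 2.
König certificate: {W1, J3} is a vertex cover of size 2 (every listed pair touches it), so no matching can be larger.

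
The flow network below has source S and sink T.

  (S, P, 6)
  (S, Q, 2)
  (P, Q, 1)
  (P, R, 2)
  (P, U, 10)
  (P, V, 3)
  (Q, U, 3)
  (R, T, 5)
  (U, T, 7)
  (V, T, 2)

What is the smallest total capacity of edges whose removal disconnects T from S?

Augment S→P→R→T: bottleneck 2, flow now 2.
Augment S→P→U→T: bottleneck 4, flow now 6.
Augment S→Q→U→T: bottleneck 2, flow now 8.
No augmenting path remains; maximum flow = 8.
By max-flow min-cut, the minimum cut capacity equals the max flow.
In the residual graph, reachable from S: {S}.
Min-cut edges: S→P (6), S→Q (2); capacity 6 + 2 = 8.

8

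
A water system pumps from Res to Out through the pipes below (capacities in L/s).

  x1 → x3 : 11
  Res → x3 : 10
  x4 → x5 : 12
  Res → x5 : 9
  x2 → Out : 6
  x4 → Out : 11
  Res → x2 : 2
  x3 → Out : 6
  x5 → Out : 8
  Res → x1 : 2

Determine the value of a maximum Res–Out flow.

Augment Res→x2→Out: bottleneck 2, flow now 2.
Augment Res→x3→Out: bottleneck 6, flow now 8.
Augment Res→x5→Out: bottleneck 8, flow now 16.
No augmenting path remains; maximum flow = 16.
In the residual graph, reachable from Res: {Res, x1, x3, x5}.
Min-cut edges: Res→x2 (2), x3→Out (6), x5→Out (8); capacity 2 + 6 + 8 = 16.
This cut is saturated, so no flow can exceed 16.

16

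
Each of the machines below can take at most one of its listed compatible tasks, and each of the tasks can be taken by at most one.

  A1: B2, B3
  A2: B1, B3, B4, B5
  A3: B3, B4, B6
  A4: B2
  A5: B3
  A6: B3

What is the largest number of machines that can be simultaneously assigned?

Unit-capacity flow: source→left, listed edges, right→sink; max matching = max flow.
Augmenting path A1→B2 (+1); matched 1.
Augmenting path A2→B1 (+1); matched 2.
Augmenting path A3→B3 (+1); matched 3.
Augmenting path A5→B3→A3→B4 (+1); matched 4.
No augmenting path remains; maximum matching = 4.
König certificate: {A2, A3, B2, B3} is a vertex cover of size 4 (every listed pair touches it), so no matching can be larger.

4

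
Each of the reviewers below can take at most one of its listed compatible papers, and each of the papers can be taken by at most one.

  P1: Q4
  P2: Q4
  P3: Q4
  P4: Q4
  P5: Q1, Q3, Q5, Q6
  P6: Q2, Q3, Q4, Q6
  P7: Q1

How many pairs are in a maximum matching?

Unit-capacity flow: source→left, listed edges, right→sink; max matching = max flow.
Augmenting path P1→Q4 (+1); matched 1.
Augmenting path P5→Q1 (+1); matched 2.
Augmenting path P6→Q2 (+1); matched 3.
Augmenting path P7→Q1→P5→Q3 (+1); matched 4.
No augmenting path remains; maximum matching = 4.
König certificate: {P5, P6, P7, Q4} is a vertex cover of size 4 (every listed pair touches it), so no matching can be larger.

4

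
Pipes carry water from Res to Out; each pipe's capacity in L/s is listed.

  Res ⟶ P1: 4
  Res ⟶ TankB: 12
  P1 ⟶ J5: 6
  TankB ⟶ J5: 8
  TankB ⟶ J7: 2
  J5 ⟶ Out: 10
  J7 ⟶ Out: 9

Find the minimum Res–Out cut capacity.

12

Augment Res→P1→J5→Out: bottleneck 4, flow now 4.
Augment Res→TankB→J5→Out: bottleneck 6, flow now 10.
Augment Res→TankB→J7→Out: bottleneck 2, flow now 12.
No augmenting path remains; maximum flow = 12.
By max-flow min-cut, the minimum cut capacity equals the max flow.
In the residual graph, reachable from Res: {Res, P1, TankB, J5}.
Min-cut edges: TankB→J7 (2), J5→Out (10); capacity 2 + 10 = 12.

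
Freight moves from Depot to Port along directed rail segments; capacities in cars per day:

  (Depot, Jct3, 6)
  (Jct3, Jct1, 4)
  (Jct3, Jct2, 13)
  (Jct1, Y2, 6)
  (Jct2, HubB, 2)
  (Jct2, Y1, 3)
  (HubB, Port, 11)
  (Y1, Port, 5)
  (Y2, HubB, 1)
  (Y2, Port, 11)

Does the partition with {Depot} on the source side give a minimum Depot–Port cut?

Yes — it is a minimum cut (capacity 6).

Given cut capacity: 6 = 6.
Augment Depot→Jct3→Jct1→Y2→Port: bottleneck 4, flow now 4.
Augment Depot→Jct3→Jct2→HubB→Port: bottleneck 2, flow now 6.
No augmenting path remains; maximum flow = 6.
Cut capacity 6 equals the max flow, so it is a minimum cut.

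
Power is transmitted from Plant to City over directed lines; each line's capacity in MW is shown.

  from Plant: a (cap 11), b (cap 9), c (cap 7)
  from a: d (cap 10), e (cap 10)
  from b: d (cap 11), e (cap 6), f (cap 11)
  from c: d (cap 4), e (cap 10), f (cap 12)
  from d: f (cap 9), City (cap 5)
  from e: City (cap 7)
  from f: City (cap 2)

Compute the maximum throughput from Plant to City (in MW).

Augment Plant→a→d→City: bottleneck 5, flow now 5.
Augment Plant→a→e→City: bottleneck 6, flow now 11.
Augment Plant→b→e→City: bottleneck 1, flow now 12.
Augment Plant→b→f→City: bottleneck 2, flow now 14.
No augmenting path remains; maximum flow = 14.
In the residual graph, reachable from Plant: {Plant, a, b, c, d, e, f}.
Min-cut edges: d→City (5), e→City (7), f→City (2); capacity 5 + 7 + 2 = 14.
This cut is saturated, so no flow can exceed 14.

14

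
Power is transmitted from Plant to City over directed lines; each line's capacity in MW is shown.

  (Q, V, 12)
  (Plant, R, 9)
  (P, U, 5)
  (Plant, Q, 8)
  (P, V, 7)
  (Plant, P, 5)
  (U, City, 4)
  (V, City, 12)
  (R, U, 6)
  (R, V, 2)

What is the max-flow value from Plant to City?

Augment Plant→P→U→City: bottleneck 4, flow now 4.
Augment Plant→P→V→City: bottleneck 1, flow now 5.
Augment Plant→Q→V→City: bottleneck 8, flow now 13.
Augment Plant→R→V→City: bottleneck 2, flow now 15.
Augment Plant→R→U→P→V→City: bottleneck 1, flow now 16. (uses reverse residual edge)
No augmenting path remains; maximum flow = 16.
In the residual graph, reachable from Plant: {Plant, P, Q, R, U, V}.
Min-cut edges: U→City (4), V→City (12); capacity 4 + 12 = 16.
This cut is saturated, so no flow can exceed 16.

16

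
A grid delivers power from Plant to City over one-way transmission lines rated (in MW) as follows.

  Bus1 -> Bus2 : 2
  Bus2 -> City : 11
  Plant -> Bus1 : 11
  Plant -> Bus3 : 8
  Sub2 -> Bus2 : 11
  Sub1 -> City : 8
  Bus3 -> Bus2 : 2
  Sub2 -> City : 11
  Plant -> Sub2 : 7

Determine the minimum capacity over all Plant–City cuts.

11

Augment Plant→Sub2→City: bottleneck 7, flow now 7.
Augment Plant→Bus1→Bus2→City: bottleneck 2, flow now 9.
Augment Plant→Bus3→Bus2→City: bottleneck 2, flow now 11.
No augmenting path remains; maximum flow = 11.
By max-flow min-cut, the minimum cut capacity equals the max flow.
In the residual graph, reachable from Plant: {Plant, Bus1, Bus3}.
Min-cut edges: Plant→Sub2 (7), Bus1→Bus2 (2), Bus3→Bus2 (2); capacity 7 + 2 + 2 = 11.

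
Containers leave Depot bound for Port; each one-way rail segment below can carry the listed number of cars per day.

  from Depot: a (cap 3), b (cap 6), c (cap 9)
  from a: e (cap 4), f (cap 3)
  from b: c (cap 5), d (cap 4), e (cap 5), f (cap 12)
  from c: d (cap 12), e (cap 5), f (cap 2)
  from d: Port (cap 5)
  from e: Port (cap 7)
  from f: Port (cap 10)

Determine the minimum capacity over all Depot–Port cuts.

18

Augment Depot→a→e→Port: bottleneck 3, flow now 3.
Augment Depot→b→d→Port: bottleneck 4, flow now 7.
Augment Depot→b→e→Port: bottleneck 2, flow now 9.
Augment Depot→c→d→Port: bottleneck 1, flow now 10.
Augment Depot→c→e→Port: bottleneck 2, flow now 12.
Augment Depot→c→f→Port: bottleneck 2, flow now 14.
Augment Depot→c→d→b→f→Port: bottleneck 4, flow now 18. (uses reverse residual edge)
No augmenting path remains; maximum flow = 18.
By max-flow min-cut, the minimum cut capacity equals the max flow.
In the residual graph, reachable from Depot: {Depot}.
Min-cut edges: Depot→a (3), Depot→b (6), Depot→c (9); capacity 3 + 6 + 9 = 18.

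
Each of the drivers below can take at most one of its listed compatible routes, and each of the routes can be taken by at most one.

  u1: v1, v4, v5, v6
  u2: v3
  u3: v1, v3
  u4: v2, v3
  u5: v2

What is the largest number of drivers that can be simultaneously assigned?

Unit-capacity flow: source→left, listed edges, right→sink; max matching = max flow.
Augmenting path u1→v1 (+1); matched 1.
Augmenting path u2→v3 (+1); matched 2.
Augmenting path u4→v2 (+1); matched 3.
Augmenting path u3→v1→u1→v4 (+1); matched 4.
No augmenting path remains; maximum matching = 4.
König certificate: {u1, u3, v2, v3} is a vertex cover of size 4 (every listed pair touches it), so no matching can be larger.

4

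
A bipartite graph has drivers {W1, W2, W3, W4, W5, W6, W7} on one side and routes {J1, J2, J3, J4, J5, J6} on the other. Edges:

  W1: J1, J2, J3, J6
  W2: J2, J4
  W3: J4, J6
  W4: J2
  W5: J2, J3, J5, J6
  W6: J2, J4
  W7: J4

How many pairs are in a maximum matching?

Unit-capacity flow: source→left, listed edges, right→sink; max matching = max flow.
Augmenting path W1→J1 (+1); matched 1.
Augmenting path W2→J2 (+1); matched 2.
Augmenting path W3→J4 (+1); matched 3.
Augmenting path W5→J3 (+1); matched 4.
Augmenting path W6→J4→W3→J6 (+1); matched 5.
No augmenting path remains; maximum matching = 5.
König certificate: {W1, W3, W5, J2, J4} is a vertex cover of size 5 (every listed pair touches it), so no matching can be larger.

5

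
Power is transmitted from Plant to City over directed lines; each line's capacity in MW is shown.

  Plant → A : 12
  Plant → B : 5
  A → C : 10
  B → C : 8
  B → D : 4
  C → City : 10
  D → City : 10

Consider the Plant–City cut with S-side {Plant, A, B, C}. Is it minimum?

Given cut capacity: 4 + 10 = 14.
Augment Plant→A→C→City: bottleneck 10, flow now 10.
Augment Plant→B→D→City: bottleneck 4, flow now 14.
No augmenting path remains; maximum flow = 14.
Cut capacity 14 equals the max flow, so it is a minimum cut.

Yes — it is a minimum cut (capacity 14).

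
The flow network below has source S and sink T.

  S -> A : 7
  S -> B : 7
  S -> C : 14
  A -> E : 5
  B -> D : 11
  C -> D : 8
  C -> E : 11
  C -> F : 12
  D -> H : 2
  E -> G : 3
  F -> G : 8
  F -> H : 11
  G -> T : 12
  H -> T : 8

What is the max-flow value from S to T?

Augment S→A→E→G→T: bottleneck 3, flow now 3.
Augment S→B→D→H→T: bottleneck 2, flow now 5.
Augment S→C→F→G→T: bottleneck 8, flow now 13.
Augment S→C→F→H→T: bottleneck 4, flow now 17.
No augmenting path remains; maximum flow = 17.
In the residual graph, reachable from S: {S, A, B, C, D, E}.
Min-cut edges: C→F (12), D→H (2), E→G (3); capacity 12 + 2 + 3 = 17.
This cut is saturated, so no flow can exceed 17.

17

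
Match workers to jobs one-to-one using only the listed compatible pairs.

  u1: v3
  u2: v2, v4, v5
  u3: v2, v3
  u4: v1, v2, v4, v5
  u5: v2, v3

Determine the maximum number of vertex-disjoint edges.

Unit-capacity flow: source→left, listed edges, right→sink; max matching = max flow.
Augmenting path u1→v3 (+1); matched 1.
Augmenting path u2→v2 (+1); matched 2.
Augmenting path u4→v1 (+1); matched 3.
Augmenting path u3→v2→u2→v4 (+1); matched 4.
No augmenting path remains; maximum matching = 4.
König certificate: {u2, u4, v2, v3} is a vertex cover of size 4 (every listed pair touches it), so no matching can be larger.

4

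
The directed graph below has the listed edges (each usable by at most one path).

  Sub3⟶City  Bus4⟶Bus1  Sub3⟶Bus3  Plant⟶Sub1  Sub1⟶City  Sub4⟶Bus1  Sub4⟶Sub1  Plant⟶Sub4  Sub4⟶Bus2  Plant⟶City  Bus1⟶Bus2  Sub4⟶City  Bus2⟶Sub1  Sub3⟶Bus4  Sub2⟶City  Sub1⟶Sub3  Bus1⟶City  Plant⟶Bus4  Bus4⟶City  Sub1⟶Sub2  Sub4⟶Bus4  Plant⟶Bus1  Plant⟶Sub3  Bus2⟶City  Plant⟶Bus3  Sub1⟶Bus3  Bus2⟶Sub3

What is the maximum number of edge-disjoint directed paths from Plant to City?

6

Assign every edge capacity 1; by Menger, the answer equals the max flow.
Path Plant→City (+1); total 1.
Path Plant→Sub4→City (+1); total 2.
Path Plant→Bus1→City (+1); total 3.
Path Plant→Sub1→City (+1); total 4.
Path Plant→Sub3→City (+1); total 5.
Path Plant→Bus4→City (+1); total 6.
No residual Plant→City path; max flow = 6.
Certifying cut of size 6: {Plant→Bus1, Plant→Bus4, Plant→City, Plant→Sub1, Plant→Sub3, Plant→Sub4}.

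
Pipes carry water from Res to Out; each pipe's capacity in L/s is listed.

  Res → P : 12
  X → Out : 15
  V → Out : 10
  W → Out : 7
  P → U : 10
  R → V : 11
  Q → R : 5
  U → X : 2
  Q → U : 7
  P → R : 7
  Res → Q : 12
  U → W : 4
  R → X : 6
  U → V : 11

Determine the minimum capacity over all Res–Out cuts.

22

Augment Res→P→R→V→Out: bottleneck 7, flow now 7.
Augment Res→P→U→V→Out: bottleneck 3, flow now 10.
Augment Res→P→U→W→Out: bottleneck 2, flow now 12.
Augment Res→Q→R→X→Out: bottleneck 5, flow now 17.
Augment Res→Q→U→W→Out: bottleneck 2, flow now 19.
Augment Res→Q→U→X→Out: bottleneck 2, flow now 21.
Augment Res→Q→U→V→R→X→Out: bottleneck 1, flow now 22. (uses reverse residual edge)
No augmenting path remains; maximum flow = 22.
By max-flow min-cut, the minimum cut capacity equals the max flow.
In the residual graph, reachable from Res: {Res, P, Q, R, U, V}.
Min-cut edges: R→X (6), U→W (4), U→X (2), V→Out (10); capacity 6 + 4 + 2 + 10 = 22.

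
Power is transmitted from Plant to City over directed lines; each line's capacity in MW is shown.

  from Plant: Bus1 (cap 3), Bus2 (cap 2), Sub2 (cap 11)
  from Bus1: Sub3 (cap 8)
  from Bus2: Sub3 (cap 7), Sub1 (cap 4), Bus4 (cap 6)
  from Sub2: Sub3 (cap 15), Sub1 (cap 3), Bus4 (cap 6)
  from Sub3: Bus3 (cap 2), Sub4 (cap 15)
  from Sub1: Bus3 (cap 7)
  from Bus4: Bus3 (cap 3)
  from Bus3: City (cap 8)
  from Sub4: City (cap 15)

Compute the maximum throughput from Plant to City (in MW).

16

Augment Plant→Bus1→Sub3→Bus3→City: bottleneck 2, flow now 2.
Augment Plant→Bus1→Sub3→Sub4→City: bottleneck 1, flow now 3.
Augment Plant→Bus2→Sub3→Sub4→City: bottleneck 2, flow now 5.
Augment Plant→Sub2→Sub3→Sub4→City: bottleneck 11, flow now 16.
No augmenting path remains; maximum flow = 16.
In the residual graph, reachable from Plant: {Plant}.
Min-cut edges: Plant→Bus1 (3), Plant→Bus2 (2), Plant→Sub2 (11); capacity 3 + 2 + 11 = 16.
This cut is saturated, so no flow can exceed 16.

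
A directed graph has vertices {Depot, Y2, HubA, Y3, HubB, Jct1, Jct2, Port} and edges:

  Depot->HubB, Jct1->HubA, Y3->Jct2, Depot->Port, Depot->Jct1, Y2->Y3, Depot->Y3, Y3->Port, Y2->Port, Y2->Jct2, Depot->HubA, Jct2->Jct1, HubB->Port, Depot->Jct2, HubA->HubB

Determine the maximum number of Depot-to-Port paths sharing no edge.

3

Assign every edge capacity 1; by Menger, the answer equals the max flow.
Path Depot→Port (+1); total 1.
Path Depot→Y3→Port (+1); total 2.
Path Depot→HubB→Port (+1); total 3.
No residual Depot→Port path; max flow = 3.
Certifying cut of size 3: {Depot→Port, Depot→Y3, HubB→Port}.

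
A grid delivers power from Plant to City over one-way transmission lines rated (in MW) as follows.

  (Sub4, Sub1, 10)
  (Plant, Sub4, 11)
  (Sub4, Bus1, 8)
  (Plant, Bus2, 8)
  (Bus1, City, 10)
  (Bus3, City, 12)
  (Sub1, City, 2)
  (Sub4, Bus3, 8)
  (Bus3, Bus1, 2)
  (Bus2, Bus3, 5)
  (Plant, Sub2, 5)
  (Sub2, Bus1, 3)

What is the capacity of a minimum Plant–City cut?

Augment Plant→Sub4→Sub1→City: bottleneck 2, flow now 2.
Augment Plant→Sub4→Bus1→City: bottleneck 8, flow now 10.
Augment Plant→Sub4→Bus3→City: bottleneck 1, flow now 11.
Augment Plant→Sub2→Bus1→City: bottleneck 2, flow now 13.
Augment Plant→Bus2→Bus3→City: bottleneck 5, flow now 18.
Augment Plant→Sub2→Bus1→Sub4→Bus3→City: bottleneck 1, flow now 19. (uses reverse residual edge)
No augmenting path remains; maximum flow = 19.
By max-flow min-cut, the minimum cut capacity equals the max flow.
In the residual graph, reachable from Plant: {Plant, Sub2, Bus2}.
Min-cut edges: Plant→Sub4 (11), Sub2→Bus1 (3), Bus2→Bus3 (5); capacity 11 + 3 + 5 = 19.

19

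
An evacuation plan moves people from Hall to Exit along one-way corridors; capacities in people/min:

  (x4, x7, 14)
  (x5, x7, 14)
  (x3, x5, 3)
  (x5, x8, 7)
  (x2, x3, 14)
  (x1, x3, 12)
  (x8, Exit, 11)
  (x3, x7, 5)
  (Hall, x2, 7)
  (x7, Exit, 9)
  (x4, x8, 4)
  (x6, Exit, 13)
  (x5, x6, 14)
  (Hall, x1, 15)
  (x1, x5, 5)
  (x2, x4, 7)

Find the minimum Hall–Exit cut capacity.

20

Augment Hall→x1→x3→x7→Exit: bottleneck 5, flow now 5.
Augment Hall→x1→x5→x6→Exit: bottleneck 5, flow now 10.
Augment Hall→x2→x4→x7→Exit: bottleneck 4, flow now 14.
Augment Hall→x2→x4→x8→Exit: bottleneck 3, flow now 17.
Augment Hall→x1→x3→x5→x6→Exit: bottleneck 3, flow now 20.
No augmenting path remains; maximum flow = 20.
By max-flow min-cut, the minimum cut capacity equals the max flow.
In the residual graph, reachable from Hall: {Hall, x1, x3}.
Min-cut edges: Hall→x2 (7), x1→x5 (5), x3→x5 (3), x3→x7 (5); capacity 7 + 5 + 3 + 5 = 20.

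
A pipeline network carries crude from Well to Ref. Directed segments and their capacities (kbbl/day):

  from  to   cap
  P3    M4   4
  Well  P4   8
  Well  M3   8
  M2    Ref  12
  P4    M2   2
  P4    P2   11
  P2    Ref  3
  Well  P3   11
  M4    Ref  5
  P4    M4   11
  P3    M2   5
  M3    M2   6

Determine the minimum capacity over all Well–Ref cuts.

20

Augment Well→P3→M2→Ref: bottleneck 5, flow now 5.
Augment Well→P3→M4→Ref: bottleneck 4, flow now 9.
Augment Well→P4→M2→Ref: bottleneck 2, flow now 11.
Augment Well→P4→M4→Ref: bottleneck 1, flow now 12.
Augment Well→P4→P2→Ref: bottleneck 3, flow now 15.
Augment Well→M3→M2→Ref: bottleneck 5, flow now 20.
No augmenting path remains; maximum flow = 20.
By max-flow min-cut, the minimum cut capacity equals the max flow.
In the residual graph, reachable from Well: {Well, P3, P4, M3, M2, M4, P2}.
Min-cut edges: M2→Ref (12), M4→Ref (5), P2→Ref (3); capacity 12 + 5 + 3 = 20.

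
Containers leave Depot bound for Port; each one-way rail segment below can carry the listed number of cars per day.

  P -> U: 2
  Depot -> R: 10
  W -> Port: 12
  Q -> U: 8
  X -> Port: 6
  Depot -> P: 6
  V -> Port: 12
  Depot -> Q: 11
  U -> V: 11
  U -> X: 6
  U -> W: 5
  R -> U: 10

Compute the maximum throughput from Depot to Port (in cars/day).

Augment Depot→P→U→V→Port: bottleneck 2, flow now 2.
Augment Depot→Q→U→V→Port: bottleneck 8, flow now 10.
Augment Depot→R→U→V→Port: bottleneck 1, flow now 11.
Augment Depot→R→U→W→Port: bottleneck 5, flow now 16.
Augment Depot→R→U→X→Port: bottleneck 4, flow now 20.
No augmenting path remains; maximum flow = 20.
In the residual graph, reachable from Depot: {Depot, P, Q}.
Min-cut edges: Depot→R (10), P→U (2), Q→U (8); capacity 10 + 2 + 8 = 20.
This cut is saturated, so no flow can exceed 20.

20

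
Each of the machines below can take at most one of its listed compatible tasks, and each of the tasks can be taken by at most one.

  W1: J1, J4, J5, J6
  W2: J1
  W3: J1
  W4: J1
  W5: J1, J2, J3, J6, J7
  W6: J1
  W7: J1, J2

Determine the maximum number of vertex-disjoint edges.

Unit-capacity flow: source→left, listed edges, right→sink; max matching = max flow.
Augmenting path W1→J1 (+1); matched 1.
Augmenting path W5→J2 (+1); matched 2.
Augmenting path W2→J1→W1→J4 (+1); matched 3.
Augmenting path W7→J2→W5→J3 (+1); matched 4.
No augmenting path remains; maximum matching = 4.
König certificate: {W1, W5, W7, J1} is a vertex cover of size 4 (every listed pair touches it), so no matching can be larger.

4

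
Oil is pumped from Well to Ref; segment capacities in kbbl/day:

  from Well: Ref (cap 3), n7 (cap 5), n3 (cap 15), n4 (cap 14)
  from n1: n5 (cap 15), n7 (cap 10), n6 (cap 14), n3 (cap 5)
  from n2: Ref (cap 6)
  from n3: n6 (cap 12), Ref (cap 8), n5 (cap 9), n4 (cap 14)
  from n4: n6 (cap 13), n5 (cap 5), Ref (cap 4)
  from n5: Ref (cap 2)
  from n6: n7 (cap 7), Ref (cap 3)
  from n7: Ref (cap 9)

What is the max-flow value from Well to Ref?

29

Augment Well→Ref: bottleneck 3, flow now 3.
Augment Well→n3→Ref: bottleneck 8, flow now 11.
Augment Well→n4→Ref: bottleneck 4, flow now 15.
Augment Well→n7→Ref: bottleneck 5, flow now 20.
Augment Well→n3→n5→Ref: bottleneck 2, flow now 22.
Augment Well→n3→n6→Ref: bottleneck 3, flow now 25.
Augment Well→n3→n6→n7→Ref: bottleneck 2, flow now 27.
Augment Well→n4→n6→n7→Ref: bottleneck 2, flow now 29.
No augmenting path remains; maximum flow = 29.
In the residual graph, reachable from Well: {Well, n3, n4, n5, n6, n7}.
Min-cut edges: Well→Ref (3), n3→Ref (8), n4→Ref (4), n5→Ref (2), n6→Ref (3), n7→Ref (9); capacity 3 + 8 + 4 + 2 + 3 + 9 = 29.
This cut is saturated, so no flow can exceed 29.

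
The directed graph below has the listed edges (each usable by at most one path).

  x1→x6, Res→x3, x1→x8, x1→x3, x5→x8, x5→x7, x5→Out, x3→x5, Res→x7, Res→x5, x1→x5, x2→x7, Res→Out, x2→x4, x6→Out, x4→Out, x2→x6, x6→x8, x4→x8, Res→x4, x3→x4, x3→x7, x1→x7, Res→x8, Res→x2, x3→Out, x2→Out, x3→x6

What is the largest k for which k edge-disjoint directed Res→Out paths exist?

5

Assign every edge capacity 1; by Menger, the answer equals the max flow.
Path Res→Out (+1); total 1.
Path Res→x2→Out (+1); total 2.
Path Res→x3→Out (+1); total 3.
Path Res→x4→Out (+1); total 4.
Path Res→x5→Out (+1); total 5.
No residual Res→Out path; max flow = 5.
Certifying cut of size 5: {Res→Out, Res→x2, Res→x3, Res→x4, Res→x5}.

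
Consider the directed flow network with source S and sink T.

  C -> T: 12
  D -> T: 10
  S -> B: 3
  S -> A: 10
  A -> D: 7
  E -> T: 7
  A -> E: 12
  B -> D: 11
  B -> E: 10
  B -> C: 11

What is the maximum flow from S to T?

13

Augment S→A→D→T: bottleneck 7, flow now 7.
Augment S→A→E→T: bottleneck 3, flow now 10.
Augment S→B→C→T: bottleneck 3, flow now 13.
No augmenting path remains; maximum flow = 13.
In the residual graph, reachable from S: {S}.
Min-cut edges: S→A (10), S→B (3); capacity 10 + 3 = 13.
This cut is saturated, so no flow can exceed 13.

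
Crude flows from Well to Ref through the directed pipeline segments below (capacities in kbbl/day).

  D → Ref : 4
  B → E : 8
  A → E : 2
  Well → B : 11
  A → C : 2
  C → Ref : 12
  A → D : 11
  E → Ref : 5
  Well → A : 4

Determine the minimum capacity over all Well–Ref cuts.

9

Augment Well→A→C→Ref: bottleneck 2, flow now 2.
Augment Well→A→D→Ref: bottleneck 2, flow now 4.
Augment Well→B→E→Ref: bottleneck 5, flow now 9.
No augmenting path remains; maximum flow = 9.
By max-flow min-cut, the minimum cut capacity equals the max flow.
In the residual graph, reachable from Well: {Well, B, E}.
Min-cut edges: Well→A (4), E→Ref (5); capacity 4 + 5 = 9.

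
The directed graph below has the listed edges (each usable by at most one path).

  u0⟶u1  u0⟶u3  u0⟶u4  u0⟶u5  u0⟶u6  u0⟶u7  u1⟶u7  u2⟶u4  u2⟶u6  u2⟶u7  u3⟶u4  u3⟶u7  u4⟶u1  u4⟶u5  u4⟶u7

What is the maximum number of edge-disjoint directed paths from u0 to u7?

Assign every edge capacity 1; by Menger, the answer equals the max flow.
Path u0→u7 (+1); total 1.
Path u0→u1→u7 (+1); total 2.
Path u0→u3→u7 (+1); total 3.
Path u0→u4→u7 (+1); total 4.
No residual u0→u7 path; max flow = 4.
Certifying cut of size 4: {u0→u1, u0→u3, u0→u4, u0→u7}.

4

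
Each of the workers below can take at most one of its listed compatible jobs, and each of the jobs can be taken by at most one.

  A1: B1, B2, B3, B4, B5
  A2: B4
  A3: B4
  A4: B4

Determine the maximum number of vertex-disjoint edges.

Unit-capacity flow: source→left, listed edges, right→sink; max matching = max flow.
Augmenting path A1→B1 (+1); matched 1.
Augmenting path A2→B4 (+1); matched 2.
No augmenting path remains; maximum matching = 2.
König certificate: {A1, B4} is a vertex cover of size 2 (every listed pair touches it), so no matching can be larger.

2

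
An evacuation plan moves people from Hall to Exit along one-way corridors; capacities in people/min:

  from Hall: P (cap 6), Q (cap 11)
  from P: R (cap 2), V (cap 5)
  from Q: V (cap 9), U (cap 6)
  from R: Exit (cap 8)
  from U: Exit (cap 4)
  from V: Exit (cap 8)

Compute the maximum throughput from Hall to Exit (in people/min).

Augment Hall→P→R→Exit: bottleneck 2, flow now 2.
Augment Hall→P→V→Exit: bottleneck 4, flow now 6.
Augment Hall→Q→U→Exit: bottleneck 4, flow now 10.
Augment Hall→Q→V→Exit: bottleneck 4, flow now 14.
No augmenting path remains; maximum flow = 14.
In the residual graph, reachable from Hall: {Hall, P, Q, U, V}.
Min-cut edges: P→R (2), U→Exit (4), V→Exit (8); capacity 2 + 4 + 8 = 14.
This cut is saturated, so no flow can exceed 14.

14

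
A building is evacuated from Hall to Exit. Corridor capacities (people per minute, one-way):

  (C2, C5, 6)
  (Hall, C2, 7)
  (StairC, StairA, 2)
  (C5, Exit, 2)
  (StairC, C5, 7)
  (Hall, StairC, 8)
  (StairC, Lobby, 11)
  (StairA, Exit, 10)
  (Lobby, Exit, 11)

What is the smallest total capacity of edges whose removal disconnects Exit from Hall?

Augment Hall→C2→C5→Exit: bottleneck 2, flow now 2.
Augment Hall→StairC→StairA→Exit: bottleneck 2, flow now 4.
Augment Hall→StairC→Lobby→Exit: bottleneck 6, flow now 10.
No augmenting path remains; maximum flow = 10.
By max-flow min-cut, the minimum cut capacity equals the max flow.
In the residual graph, reachable from Hall: {Hall, C2, C5}.
Min-cut edges: Hall→StairC (8), C5→Exit (2); capacity 8 + 2 = 10.

10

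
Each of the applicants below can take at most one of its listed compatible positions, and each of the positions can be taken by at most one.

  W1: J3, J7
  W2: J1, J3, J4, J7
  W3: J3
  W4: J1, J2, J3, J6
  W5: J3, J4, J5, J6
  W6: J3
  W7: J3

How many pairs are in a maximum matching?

Unit-capacity flow: source→left, listed edges, right→sink; max matching = max flow.
Augmenting path W1→J3 (+1); matched 1.
Augmenting path W2→J1 (+1); matched 2.
Augmenting path W4→J2 (+1); matched 3.
Augmenting path W5→J4 (+1); matched 4.
Augmenting path W3→J3→W1→J7 (+1); matched 5.
No augmenting path remains; maximum matching = 5.
König certificate: {W1, W2, W4, W5, J3} is a vertex cover of size 5 (every listed pair touches it), so no matching can be larger.

5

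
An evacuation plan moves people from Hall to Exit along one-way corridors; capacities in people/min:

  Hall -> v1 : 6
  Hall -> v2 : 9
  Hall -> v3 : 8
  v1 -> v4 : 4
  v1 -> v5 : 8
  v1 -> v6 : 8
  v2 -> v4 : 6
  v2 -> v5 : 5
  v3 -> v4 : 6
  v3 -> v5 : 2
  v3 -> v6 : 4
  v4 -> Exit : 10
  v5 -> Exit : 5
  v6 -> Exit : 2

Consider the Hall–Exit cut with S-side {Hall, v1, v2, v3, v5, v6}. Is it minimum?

Given cut capacity: 4 + 6 + 6 + 5 + 2 = 23.
Augment Hall→v1→v4→Exit: bottleneck 4, flow now 4.
Augment Hall→v1→v5→Exit: bottleneck 2, flow now 6.
Augment Hall→v2→v4→Exit: bottleneck 6, flow now 12.
Augment Hall→v2→v5→Exit: bottleneck 3, flow now 15.
Augment Hall→v3→v6→Exit: bottleneck 2, flow now 17.
No augmenting path remains; maximum flow = 17.
In the residual graph, reachable from Hall: {Hall, v1, v2, v3, v4, v5, v6}.
Min-cut edges: v4→Exit (10), v5→Exit (5), v6→Exit (2); capacity 10 + 5 + 2 = 17.
Cut capacity 23 exceeds the max flow 17, so it is not minimum.

No — its capacity is 23, but the minimum cut has capacity 17.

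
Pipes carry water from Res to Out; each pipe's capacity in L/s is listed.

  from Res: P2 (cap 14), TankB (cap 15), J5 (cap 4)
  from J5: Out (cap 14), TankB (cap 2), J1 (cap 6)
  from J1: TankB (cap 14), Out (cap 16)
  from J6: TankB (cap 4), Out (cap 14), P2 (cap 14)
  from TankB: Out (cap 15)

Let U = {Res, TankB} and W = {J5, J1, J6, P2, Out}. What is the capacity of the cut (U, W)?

Edges leaving {Res, TankB}: Res→J5 (4), Res→P2 (14), TankB→Out (15).
Cut capacity = 4 + 14 + 15 = 33.

33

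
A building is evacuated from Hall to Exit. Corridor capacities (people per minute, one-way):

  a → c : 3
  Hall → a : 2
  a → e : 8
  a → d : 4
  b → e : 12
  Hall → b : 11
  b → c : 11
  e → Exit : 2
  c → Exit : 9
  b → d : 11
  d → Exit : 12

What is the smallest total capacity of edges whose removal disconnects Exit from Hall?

13

Augment Hall→a→c→Exit: bottleneck 2, flow now 2.
Augment Hall→b→c→Exit: bottleneck 7, flow now 9.
Augment Hall→b→d→Exit: bottleneck 4, flow now 13.
No augmenting path remains; maximum flow = 13.
By max-flow min-cut, the minimum cut capacity equals the max flow.
In the residual graph, reachable from Hall: {Hall}.
Min-cut edges: Hall→a (2), Hall→b (11); capacity 2 + 11 = 13.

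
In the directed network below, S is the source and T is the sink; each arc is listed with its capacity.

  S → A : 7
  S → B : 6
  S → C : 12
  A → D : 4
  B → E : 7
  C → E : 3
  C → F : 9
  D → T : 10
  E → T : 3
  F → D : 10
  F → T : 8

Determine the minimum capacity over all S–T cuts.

16

Augment S→A→D→T: bottleneck 4, flow now 4.
Augment S→B→E→T: bottleneck 3, flow now 7.
Augment S→C→F→T: bottleneck 8, flow now 15.
Augment S→C→F→D→T: bottleneck 1, flow now 16.
No augmenting path remains; maximum flow = 16.
By max-flow min-cut, the minimum cut capacity equals the max flow.
In the residual graph, reachable from S: {S, A, B, C, E}.
Min-cut edges: A→D (4), C→F (9), E→T (3); capacity 4 + 9 + 3 = 16.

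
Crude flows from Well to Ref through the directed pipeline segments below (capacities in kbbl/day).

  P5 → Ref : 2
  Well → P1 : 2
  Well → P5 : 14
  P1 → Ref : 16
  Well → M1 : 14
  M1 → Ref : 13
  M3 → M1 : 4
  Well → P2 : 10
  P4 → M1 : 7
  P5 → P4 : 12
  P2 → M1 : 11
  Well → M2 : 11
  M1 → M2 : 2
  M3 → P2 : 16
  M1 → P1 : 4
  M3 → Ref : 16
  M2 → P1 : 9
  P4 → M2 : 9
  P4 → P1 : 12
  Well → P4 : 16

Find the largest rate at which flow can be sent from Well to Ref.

Augment Well→P5→Ref: bottleneck 2, flow now 2.
Augment Well→M1→Ref: bottleneck 13, flow now 15.
Augment Well→P1→Ref: bottleneck 2, flow now 17.
Augment Well→P4→P1→Ref: bottleneck 12, flow now 29.
Augment Well→M1→P1→Ref: bottleneck 1, flow now 30.
Augment Well→M2→P1→Ref: bottleneck 1, flow now 31.
No augmenting path remains; maximum flow = 31.
In the residual graph, reachable from Well: {Well, P5, P4, P2, M1, M2, P1}.
Min-cut edges: P5→Ref (2), M1→Ref (13), P1→Ref (16); capacity 2 + 13 + 16 = 31.
This cut is saturated, so no flow can exceed 31.

31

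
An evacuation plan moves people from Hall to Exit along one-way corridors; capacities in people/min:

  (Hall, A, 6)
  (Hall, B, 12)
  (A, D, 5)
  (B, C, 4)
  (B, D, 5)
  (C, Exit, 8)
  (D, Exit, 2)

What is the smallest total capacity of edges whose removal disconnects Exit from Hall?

Augment Hall→A→D→Exit: bottleneck 2, flow now 2.
Augment Hall→B→C→Exit: bottleneck 4, flow now 6.
No augmenting path remains; maximum flow = 6.
By max-flow min-cut, the minimum cut capacity equals the max flow.
In the residual graph, reachable from Hall: {Hall, A, B, D}.
Min-cut edges: B→C (4), D→Exit (2); capacity 4 + 2 = 6.

6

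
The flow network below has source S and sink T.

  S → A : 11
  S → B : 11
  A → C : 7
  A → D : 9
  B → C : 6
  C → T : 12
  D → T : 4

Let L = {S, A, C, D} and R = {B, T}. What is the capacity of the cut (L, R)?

Edges leaving {S, A, C, D}: S→B (11), C→T (12), D→T (4).
Cut capacity = 11 + 12 + 4 = 27.

27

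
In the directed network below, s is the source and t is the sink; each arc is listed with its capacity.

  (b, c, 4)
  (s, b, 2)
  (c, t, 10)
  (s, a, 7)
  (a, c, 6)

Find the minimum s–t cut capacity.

8

Augment s→a→c→t: bottleneck 6, flow now 6.
Augment s→b→c→t: bottleneck 2, flow now 8.
No augmenting path remains; maximum flow = 8.
By max-flow min-cut, the minimum cut capacity equals the max flow.
In the residual graph, reachable from s: {s, a}.
Min-cut edges: s→b (2), a→c (6); capacity 2 + 6 = 8.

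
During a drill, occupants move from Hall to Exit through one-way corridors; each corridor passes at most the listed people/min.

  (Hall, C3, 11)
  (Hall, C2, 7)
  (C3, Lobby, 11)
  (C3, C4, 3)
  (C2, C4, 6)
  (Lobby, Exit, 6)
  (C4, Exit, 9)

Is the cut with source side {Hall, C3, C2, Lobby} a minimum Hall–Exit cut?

Given cut capacity: 3 + 6 + 6 = 15.
Augment Hall→C3→Lobby→Exit: bottleneck 6, flow now 6.
Augment Hall→C3→C4→Exit: bottleneck 3, flow now 9.
Augment Hall→C2→C4→Exit: bottleneck 6, flow now 15.
No augmenting path remains; maximum flow = 15.
Cut capacity 15 equals the max flow, so it is a minimum cut.

Yes — it is a minimum cut (capacity 15).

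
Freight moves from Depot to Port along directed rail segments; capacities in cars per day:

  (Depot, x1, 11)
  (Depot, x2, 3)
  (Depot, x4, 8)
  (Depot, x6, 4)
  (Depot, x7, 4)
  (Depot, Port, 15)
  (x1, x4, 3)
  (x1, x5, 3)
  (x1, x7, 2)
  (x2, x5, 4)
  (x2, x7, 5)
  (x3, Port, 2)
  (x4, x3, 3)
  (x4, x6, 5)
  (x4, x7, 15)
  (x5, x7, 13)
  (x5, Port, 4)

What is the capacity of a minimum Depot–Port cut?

Augment Depot→Port: bottleneck 15, flow now 15.
Augment Depot→x1→x5→Port: bottleneck 3, flow now 18.
Augment Depot→x2→x5→Port: bottleneck 1, flow now 19.
Augment Depot→x4→x3→Port: bottleneck 2, flow now 21.
No augmenting path remains; maximum flow = 21.
By max-flow min-cut, the minimum cut capacity equals the max flow.
In the residual graph, reachable from Depot: {Depot, x1, x2, x3, x4, x5, x6, x7}.
Min-cut edges: Depot→Port (15), x3→Port (2), x5→Port (4); capacity 15 + 2 + 4 = 21.

21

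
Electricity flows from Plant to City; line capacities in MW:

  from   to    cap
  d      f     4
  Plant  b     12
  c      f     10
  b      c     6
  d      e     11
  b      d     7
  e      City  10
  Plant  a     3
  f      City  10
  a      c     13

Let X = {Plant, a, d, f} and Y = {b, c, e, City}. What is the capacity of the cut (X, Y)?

46

Edges leaving {Plant, a, d, f}: Plant→b (12), a→c (13), d→e (11), f→City (10).
Cut capacity = 12 + 13 + 11 + 10 = 46.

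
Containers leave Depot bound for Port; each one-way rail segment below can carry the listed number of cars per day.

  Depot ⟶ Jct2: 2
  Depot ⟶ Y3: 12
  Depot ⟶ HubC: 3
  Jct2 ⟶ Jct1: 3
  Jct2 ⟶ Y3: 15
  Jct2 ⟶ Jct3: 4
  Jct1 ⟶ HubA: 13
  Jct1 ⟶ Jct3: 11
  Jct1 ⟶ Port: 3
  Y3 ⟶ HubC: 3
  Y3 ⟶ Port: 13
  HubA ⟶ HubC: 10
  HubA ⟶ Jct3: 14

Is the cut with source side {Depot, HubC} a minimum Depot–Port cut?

Yes — it is a minimum cut (capacity 14).

Given cut capacity: 2 + 12 = 14.
Augment Depot→Y3→Port: bottleneck 12, flow now 12.
Augment Depot→Jct2→Jct1→Port: bottleneck 2, flow now 14.
No augmenting path remains; maximum flow = 14.
Cut capacity 14 equals the max flow, so it is a minimum cut.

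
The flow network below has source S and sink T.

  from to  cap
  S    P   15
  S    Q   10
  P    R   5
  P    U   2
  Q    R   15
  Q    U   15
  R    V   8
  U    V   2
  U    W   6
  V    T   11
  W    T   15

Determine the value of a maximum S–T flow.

Augment S→P→R→V→T: bottleneck 5, flow now 5.
Augment S→P→U→V→T: bottleneck 2, flow now 7.
Augment S→Q→R→V→T: bottleneck 3, flow now 10.
Augment S→Q→U→W→T: bottleneck 6, flow now 16.
No augmenting path remains; maximum flow = 16.
In the residual graph, reachable from S: {S, P, Q, R, U}.
Min-cut edges: R→V (8), U→V (2), U→W (6); capacity 8 + 2 + 6 = 16.
This cut is saturated, so no flow can exceed 16.

16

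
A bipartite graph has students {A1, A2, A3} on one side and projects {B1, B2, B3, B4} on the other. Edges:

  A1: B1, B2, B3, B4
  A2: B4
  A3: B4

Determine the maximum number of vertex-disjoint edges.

2

Unit-capacity flow: source→left, listed edges, right→sink; max matching = max flow.
Augmenting path A1→B1 (+1); matched 1.
Augmenting path A2→B4 (+1); matched 2.
No augmenting path remains; maximum matching = 2.
König certificate: {A1, B4} is a vertex cover of size 2 (every listed pair touches it), so no matching can be larger.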